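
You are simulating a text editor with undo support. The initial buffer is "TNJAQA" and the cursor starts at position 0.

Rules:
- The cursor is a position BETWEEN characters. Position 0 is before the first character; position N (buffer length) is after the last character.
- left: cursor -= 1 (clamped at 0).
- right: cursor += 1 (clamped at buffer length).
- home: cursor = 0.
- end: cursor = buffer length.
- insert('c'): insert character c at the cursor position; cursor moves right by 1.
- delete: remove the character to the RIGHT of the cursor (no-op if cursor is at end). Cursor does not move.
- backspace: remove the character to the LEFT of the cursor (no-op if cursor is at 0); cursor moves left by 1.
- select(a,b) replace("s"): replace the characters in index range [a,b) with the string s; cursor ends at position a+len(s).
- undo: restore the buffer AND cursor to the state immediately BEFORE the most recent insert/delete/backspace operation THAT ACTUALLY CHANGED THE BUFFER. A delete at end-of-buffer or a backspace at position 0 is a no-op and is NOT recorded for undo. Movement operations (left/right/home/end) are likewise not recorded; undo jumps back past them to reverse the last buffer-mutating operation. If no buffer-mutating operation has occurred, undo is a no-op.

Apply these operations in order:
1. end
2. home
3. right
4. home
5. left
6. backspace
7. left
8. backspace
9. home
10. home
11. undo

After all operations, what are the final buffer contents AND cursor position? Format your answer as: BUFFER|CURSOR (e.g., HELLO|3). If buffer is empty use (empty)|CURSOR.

After op 1 (end): buf='TNJAQA' cursor=6
After op 2 (home): buf='TNJAQA' cursor=0
After op 3 (right): buf='TNJAQA' cursor=1
After op 4 (home): buf='TNJAQA' cursor=0
After op 5 (left): buf='TNJAQA' cursor=0
After op 6 (backspace): buf='TNJAQA' cursor=0
After op 7 (left): buf='TNJAQA' cursor=0
After op 8 (backspace): buf='TNJAQA' cursor=0
After op 9 (home): buf='TNJAQA' cursor=0
After op 10 (home): buf='TNJAQA' cursor=0
After op 11 (undo): buf='TNJAQA' cursor=0

Answer: TNJAQA|0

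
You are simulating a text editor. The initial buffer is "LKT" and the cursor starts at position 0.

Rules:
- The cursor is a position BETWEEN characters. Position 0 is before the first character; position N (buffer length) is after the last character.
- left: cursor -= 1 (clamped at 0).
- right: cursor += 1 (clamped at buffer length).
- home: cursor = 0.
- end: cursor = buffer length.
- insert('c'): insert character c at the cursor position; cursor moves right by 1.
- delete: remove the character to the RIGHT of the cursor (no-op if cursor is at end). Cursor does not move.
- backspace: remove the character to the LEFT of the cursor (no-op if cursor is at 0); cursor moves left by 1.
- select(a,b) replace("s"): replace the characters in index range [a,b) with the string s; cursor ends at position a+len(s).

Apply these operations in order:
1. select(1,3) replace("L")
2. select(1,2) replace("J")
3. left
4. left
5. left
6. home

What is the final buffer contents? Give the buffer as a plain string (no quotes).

Answer: LJ

Derivation:
After op 1 (select(1,3) replace("L")): buf='LL' cursor=2
After op 2 (select(1,2) replace("J")): buf='LJ' cursor=2
After op 3 (left): buf='LJ' cursor=1
After op 4 (left): buf='LJ' cursor=0
After op 5 (left): buf='LJ' cursor=0
After op 6 (home): buf='LJ' cursor=0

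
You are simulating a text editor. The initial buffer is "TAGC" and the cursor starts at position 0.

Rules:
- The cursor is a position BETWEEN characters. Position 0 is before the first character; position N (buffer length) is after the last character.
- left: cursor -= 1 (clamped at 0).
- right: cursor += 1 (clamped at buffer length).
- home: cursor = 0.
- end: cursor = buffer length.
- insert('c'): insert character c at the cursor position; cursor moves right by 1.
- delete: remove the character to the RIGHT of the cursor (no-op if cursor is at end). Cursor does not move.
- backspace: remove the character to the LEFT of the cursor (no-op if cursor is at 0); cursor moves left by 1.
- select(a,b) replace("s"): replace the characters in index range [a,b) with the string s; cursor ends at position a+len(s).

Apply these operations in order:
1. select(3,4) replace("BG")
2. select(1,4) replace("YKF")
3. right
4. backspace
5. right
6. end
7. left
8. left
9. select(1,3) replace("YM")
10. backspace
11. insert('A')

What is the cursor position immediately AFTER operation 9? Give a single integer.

Answer: 3

Derivation:
After op 1 (select(3,4) replace("BG")): buf='TAGBG' cursor=5
After op 2 (select(1,4) replace("YKF")): buf='TYKFG' cursor=4
After op 3 (right): buf='TYKFG' cursor=5
After op 4 (backspace): buf='TYKF' cursor=4
After op 5 (right): buf='TYKF' cursor=4
After op 6 (end): buf='TYKF' cursor=4
After op 7 (left): buf='TYKF' cursor=3
After op 8 (left): buf='TYKF' cursor=2
After op 9 (select(1,3) replace("YM")): buf='TYMF' cursor=3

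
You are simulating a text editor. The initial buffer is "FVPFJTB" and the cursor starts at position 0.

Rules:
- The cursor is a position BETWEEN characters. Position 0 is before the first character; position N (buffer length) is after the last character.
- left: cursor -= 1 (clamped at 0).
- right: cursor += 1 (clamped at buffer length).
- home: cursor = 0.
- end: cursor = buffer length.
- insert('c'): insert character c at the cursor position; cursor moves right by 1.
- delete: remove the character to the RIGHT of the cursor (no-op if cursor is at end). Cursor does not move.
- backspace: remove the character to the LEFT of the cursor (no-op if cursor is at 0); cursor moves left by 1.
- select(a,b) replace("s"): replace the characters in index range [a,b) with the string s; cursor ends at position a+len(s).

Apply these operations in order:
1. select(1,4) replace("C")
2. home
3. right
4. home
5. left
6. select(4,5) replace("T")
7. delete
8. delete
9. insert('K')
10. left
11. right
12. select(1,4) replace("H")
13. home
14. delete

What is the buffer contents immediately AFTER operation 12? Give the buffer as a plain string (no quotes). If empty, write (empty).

After op 1 (select(1,4) replace("C")): buf='FCJTB' cursor=2
After op 2 (home): buf='FCJTB' cursor=0
After op 3 (right): buf='FCJTB' cursor=1
After op 4 (home): buf='FCJTB' cursor=0
After op 5 (left): buf='FCJTB' cursor=0
After op 6 (select(4,5) replace("T")): buf='FCJTT' cursor=5
After op 7 (delete): buf='FCJTT' cursor=5
After op 8 (delete): buf='FCJTT' cursor=5
After op 9 (insert('K')): buf='FCJTTK' cursor=6
After op 10 (left): buf='FCJTTK' cursor=5
After op 11 (right): buf='FCJTTK' cursor=6
After op 12 (select(1,4) replace("H")): buf='FHTK' cursor=2

Answer: FHTK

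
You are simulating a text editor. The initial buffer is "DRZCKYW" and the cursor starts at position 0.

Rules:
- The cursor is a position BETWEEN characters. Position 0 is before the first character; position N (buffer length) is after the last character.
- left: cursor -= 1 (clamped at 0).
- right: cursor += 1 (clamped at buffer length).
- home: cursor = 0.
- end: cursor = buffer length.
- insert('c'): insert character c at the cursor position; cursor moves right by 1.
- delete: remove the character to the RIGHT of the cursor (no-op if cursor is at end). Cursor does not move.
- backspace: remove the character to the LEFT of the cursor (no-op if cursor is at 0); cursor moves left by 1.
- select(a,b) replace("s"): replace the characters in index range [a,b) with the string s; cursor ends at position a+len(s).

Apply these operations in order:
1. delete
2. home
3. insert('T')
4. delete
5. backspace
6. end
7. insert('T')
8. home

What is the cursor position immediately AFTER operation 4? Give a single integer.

Answer: 1

Derivation:
After op 1 (delete): buf='RZCKYW' cursor=0
After op 2 (home): buf='RZCKYW' cursor=0
After op 3 (insert('T')): buf='TRZCKYW' cursor=1
After op 4 (delete): buf='TZCKYW' cursor=1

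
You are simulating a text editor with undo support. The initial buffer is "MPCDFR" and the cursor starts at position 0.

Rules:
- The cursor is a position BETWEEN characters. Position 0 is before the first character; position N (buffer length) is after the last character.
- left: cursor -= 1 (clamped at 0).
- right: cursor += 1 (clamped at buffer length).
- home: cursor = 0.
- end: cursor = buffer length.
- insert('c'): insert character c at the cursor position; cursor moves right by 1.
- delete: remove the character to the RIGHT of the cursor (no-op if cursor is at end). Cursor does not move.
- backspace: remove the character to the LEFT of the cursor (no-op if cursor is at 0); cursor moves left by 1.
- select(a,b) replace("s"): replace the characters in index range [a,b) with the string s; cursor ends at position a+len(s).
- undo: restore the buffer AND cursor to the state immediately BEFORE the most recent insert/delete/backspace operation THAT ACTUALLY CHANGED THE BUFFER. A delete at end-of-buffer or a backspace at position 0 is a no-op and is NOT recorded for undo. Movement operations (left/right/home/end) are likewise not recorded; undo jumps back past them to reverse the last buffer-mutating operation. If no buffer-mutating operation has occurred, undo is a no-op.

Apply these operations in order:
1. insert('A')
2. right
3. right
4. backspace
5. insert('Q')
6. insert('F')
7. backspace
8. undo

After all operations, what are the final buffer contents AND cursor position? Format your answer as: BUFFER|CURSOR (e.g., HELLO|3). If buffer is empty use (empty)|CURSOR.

After op 1 (insert('A')): buf='AMPCDFR' cursor=1
After op 2 (right): buf='AMPCDFR' cursor=2
After op 3 (right): buf='AMPCDFR' cursor=3
After op 4 (backspace): buf='AMCDFR' cursor=2
After op 5 (insert('Q')): buf='AMQCDFR' cursor=3
After op 6 (insert('F')): buf='AMQFCDFR' cursor=4
After op 7 (backspace): buf='AMQCDFR' cursor=3
After op 8 (undo): buf='AMQFCDFR' cursor=4

Answer: AMQFCDFR|4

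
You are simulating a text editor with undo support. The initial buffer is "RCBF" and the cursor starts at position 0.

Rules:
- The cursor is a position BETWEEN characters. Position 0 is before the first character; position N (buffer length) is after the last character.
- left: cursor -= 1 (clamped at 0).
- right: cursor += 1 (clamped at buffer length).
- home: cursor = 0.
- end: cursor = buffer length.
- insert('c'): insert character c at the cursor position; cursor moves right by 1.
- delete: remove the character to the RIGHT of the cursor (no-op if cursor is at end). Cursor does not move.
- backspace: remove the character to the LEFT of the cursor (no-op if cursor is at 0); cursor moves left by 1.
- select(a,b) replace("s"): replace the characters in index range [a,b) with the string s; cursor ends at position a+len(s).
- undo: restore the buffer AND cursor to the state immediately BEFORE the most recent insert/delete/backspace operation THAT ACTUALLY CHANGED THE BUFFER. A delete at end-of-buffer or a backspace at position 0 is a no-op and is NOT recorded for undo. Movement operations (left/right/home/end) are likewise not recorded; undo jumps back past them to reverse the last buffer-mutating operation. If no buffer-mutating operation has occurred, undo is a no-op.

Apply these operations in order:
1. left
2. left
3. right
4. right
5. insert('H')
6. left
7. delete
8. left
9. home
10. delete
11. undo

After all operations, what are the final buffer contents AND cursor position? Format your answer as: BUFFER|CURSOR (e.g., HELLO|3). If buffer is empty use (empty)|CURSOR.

After op 1 (left): buf='RCBF' cursor=0
After op 2 (left): buf='RCBF' cursor=0
After op 3 (right): buf='RCBF' cursor=1
After op 4 (right): buf='RCBF' cursor=2
After op 5 (insert('H')): buf='RCHBF' cursor=3
After op 6 (left): buf='RCHBF' cursor=2
After op 7 (delete): buf='RCBF' cursor=2
After op 8 (left): buf='RCBF' cursor=1
After op 9 (home): buf='RCBF' cursor=0
After op 10 (delete): buf='CBF' cursor=0
After op 11 (undo): buf='RCBF' cursor=0

Answer: RCBF|0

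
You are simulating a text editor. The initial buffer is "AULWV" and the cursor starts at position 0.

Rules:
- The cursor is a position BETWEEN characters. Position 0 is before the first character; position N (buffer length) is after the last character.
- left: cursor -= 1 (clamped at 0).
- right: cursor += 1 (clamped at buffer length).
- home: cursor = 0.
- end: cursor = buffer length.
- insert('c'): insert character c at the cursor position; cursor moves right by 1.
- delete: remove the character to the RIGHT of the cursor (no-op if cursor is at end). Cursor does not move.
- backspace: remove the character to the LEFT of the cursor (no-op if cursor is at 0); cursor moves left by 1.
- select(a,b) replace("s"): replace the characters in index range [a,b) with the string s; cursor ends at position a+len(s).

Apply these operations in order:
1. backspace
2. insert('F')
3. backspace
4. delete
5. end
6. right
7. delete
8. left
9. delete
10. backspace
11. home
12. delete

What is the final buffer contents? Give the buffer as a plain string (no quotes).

After op 1 (backspace): buf='AULWV' cursor=0
After op 2 (insert('F')): buf='FAULWV' cursor=1
After op 3 (backspace): buf='AULWV' cursor=0
After op 4 (delete): buf='ULWV' cursor=0
After op 5 (end): buf='ULWV' cursor=4
After op 6 (right): buf='ULWV' cursor=4
After op 7 (delete): buf='ULWV' cursor=4
After op 8 (left): buf='ULWV' cursor=3
After op 9 (delete): buf='ULW' cursor=3
After op 10 (backspace): buf='UL' cursor=2
After op 11 (home): buf='UL' cursor=0
After op 12 (delete): buf='L' cursor=0

Answer: L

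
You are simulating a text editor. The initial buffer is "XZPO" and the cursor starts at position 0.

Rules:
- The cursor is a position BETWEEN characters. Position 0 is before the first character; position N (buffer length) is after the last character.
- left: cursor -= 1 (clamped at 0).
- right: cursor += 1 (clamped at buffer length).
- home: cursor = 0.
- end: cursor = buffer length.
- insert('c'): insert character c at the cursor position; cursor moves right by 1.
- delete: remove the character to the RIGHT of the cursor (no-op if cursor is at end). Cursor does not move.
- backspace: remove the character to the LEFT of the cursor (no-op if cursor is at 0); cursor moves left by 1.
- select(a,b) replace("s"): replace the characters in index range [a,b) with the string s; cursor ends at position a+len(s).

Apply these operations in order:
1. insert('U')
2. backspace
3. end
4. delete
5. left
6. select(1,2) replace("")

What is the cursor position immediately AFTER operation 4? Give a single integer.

Answer: 4

Derivation:
After op 1 (insert('U')): buf='UXZPO' cursor=1
After op 2 (backspace): buf='XZPO' cursor=0
After op 3 (end): buf='XZPO' cursor=4
After op 4 (delete): buf='XZPO' cursor=4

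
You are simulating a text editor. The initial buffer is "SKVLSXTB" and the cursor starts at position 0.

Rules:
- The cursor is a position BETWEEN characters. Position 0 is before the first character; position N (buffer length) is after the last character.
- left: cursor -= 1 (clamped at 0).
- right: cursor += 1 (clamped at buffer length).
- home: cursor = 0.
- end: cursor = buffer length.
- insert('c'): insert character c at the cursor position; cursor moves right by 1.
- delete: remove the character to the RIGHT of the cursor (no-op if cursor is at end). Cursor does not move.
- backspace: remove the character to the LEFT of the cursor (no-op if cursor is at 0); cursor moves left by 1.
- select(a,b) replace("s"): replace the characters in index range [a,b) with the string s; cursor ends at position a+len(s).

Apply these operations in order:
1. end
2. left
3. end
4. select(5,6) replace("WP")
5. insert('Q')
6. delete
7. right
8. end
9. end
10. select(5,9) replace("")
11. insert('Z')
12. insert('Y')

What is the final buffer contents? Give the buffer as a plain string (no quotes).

Answer: SKVLSZY

Derivation:
After op 1 (end): buf='SKVLSXTB' cursor=8
After op 2 (left): buf='SKVLSXTB' cursor=7
After op 3 (end): buf='SKVLSXTB' cursor=8
After op 4 (select(5,6) replace("WP")): buf='SKVLSWPTB' cursor=7
After op 5 (insert('Q')): buf='SKVLSWPQTB' cursor=8
After op 6 (delete): buf='SKVLSWPQB' cursor=8
After op 7 (right): buf='SKVLSWPQB' cursor=9
After op 8 (end): buf='SKVLSWPQB' cursor=9
After op 9 (end): buf='SKVLSWPQB' cursor=9
After op 10 (select(5,9) replace("")): buf='SKVLS' cursor=5
After op 11 (insert('Z')): buf='SKVLSZ' cursor=6
After op 12 (insert('Y')): buf='SKVLSZY' cursor=7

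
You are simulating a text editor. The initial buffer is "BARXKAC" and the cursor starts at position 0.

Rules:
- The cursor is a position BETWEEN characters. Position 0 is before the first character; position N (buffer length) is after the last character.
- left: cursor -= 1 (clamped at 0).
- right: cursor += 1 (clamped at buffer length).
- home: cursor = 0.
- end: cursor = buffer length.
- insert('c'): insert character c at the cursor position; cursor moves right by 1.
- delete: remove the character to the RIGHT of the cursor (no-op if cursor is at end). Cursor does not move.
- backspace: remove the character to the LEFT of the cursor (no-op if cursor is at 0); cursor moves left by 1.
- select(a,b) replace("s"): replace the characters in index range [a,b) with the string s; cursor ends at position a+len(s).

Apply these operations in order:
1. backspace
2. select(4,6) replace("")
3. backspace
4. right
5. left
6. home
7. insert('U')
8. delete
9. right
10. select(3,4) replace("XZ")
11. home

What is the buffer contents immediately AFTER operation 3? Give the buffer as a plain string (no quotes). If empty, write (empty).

After op 1 (backspace): buf='BARXKAC' cursor=0
After op 2 (select(4,6) replace("")): buf='BARXC' cursor=4
After op 3 (backspace): buf='BARC' cursor=3

Answer: BARC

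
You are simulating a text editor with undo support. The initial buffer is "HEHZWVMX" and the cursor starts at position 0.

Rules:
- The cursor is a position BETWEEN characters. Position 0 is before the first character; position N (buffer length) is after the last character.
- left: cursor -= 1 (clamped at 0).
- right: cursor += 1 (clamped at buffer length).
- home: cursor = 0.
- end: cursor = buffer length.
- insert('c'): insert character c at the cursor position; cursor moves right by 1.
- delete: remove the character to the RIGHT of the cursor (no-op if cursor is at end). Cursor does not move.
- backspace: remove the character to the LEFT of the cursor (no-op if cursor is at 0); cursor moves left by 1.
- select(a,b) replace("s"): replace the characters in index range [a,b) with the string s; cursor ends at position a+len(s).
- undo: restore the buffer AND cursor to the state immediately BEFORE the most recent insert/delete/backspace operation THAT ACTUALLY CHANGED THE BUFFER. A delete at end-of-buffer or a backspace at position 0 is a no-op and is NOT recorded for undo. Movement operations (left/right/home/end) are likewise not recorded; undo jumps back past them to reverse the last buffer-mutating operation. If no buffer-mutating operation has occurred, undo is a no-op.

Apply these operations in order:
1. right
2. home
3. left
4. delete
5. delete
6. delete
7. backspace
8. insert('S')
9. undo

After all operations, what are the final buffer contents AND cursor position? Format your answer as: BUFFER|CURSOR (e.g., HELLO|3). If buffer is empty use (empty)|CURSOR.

Answer: ZWVMX|0

Derivation:
After op 1 (right): buf='HEHZWVMX' cursor=1
After op 2 (home): buf='HEHZWVMX' cursor=0
After op 3 (left): buf='HEHZWVMX' cursor=0
After op 4 (delete): buf='EHZWVMX' cursor=0
After op 5 (delete): buf='HZWVMX' cursor=0
After op 6 (delete): buf='ZWVMX' cursor=0
After op 7 (backspace): buf='ZWVMX' cursor=0
After op 8 (insert('S')): buf='SZWVMX' cursor=1
After op 9 (undo): buf='ZWVMX' cursor=0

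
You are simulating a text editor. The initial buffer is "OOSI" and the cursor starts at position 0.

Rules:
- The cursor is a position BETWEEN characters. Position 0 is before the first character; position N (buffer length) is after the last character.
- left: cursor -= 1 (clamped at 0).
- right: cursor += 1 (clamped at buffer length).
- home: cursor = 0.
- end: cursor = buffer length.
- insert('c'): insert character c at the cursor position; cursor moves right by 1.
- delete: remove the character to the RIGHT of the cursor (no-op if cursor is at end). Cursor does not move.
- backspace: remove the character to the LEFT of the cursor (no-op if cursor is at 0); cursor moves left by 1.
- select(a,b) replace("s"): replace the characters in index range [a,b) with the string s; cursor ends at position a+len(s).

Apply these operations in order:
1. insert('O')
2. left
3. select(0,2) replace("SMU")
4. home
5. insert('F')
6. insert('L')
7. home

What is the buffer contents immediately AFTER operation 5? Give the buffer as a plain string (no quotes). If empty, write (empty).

Answer: FSMUOSI

Derivation:
After op 1 (insert('O')): buf='OOOSI' cursor=1
After op 2 (left): buf='OOOSI' cursor=0
After op 3 (select(0,2) replace("SMU")): buf='SMUOSI' cursor=3
After op 4 (home): buf='SMUOSI' cursor=0
After op 5 (insert('F')): buf='FSMUOSI' cursor=1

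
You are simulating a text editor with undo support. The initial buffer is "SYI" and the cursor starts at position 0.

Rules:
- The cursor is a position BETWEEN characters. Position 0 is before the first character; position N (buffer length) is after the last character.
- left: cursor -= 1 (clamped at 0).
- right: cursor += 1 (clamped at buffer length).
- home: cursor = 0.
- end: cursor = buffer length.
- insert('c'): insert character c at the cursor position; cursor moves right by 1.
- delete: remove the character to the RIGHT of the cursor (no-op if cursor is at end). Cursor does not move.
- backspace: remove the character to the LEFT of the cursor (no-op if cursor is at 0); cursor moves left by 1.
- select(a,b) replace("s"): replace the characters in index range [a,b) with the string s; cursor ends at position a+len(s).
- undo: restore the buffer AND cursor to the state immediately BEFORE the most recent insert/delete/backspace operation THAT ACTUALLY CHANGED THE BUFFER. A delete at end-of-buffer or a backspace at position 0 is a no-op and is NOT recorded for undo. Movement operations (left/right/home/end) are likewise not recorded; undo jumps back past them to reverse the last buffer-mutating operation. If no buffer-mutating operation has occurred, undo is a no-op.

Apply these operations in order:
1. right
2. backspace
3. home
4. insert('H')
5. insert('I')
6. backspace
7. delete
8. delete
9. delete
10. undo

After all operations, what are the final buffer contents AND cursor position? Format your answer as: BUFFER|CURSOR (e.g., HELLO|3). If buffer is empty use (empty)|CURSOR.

After op 1 (right): buf='SYI' cursor=1
After op 2 (backspace): buf='YI' cursor=0
After op 3 (home): buf='YI' cursor=0
After op 4 (insert('H')): buf='HYI' cursor=1
After op 5 (insert('I')): buf='HIYI' cursor=2
After op 6 (backspace): buf='HYI' cursor=1
After op 7 (delete): buf='HI' cursor=1
After op 8 (delete): buf='H' cursor=1
After op 9 (delete): buf='H' cursor=1
After op 10 (undo): buf='HI' cursor=1

Answer: HI|1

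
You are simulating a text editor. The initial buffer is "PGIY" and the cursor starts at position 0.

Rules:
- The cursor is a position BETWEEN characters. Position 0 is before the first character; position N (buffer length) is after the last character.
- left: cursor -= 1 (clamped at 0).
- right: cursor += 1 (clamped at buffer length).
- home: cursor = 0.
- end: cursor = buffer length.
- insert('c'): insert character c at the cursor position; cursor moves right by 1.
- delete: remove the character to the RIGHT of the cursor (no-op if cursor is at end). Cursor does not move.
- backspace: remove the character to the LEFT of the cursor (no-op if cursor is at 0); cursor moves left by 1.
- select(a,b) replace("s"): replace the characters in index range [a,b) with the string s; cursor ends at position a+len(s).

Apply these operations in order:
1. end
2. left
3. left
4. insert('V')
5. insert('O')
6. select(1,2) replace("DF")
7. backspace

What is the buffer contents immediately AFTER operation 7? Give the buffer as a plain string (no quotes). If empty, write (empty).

After op 1 (end): buf='PGIY' cursor=4
After op 2 (left): buf='PGIY' cursor=3
After op 3 (left): buf='PGIY' cursor=2
After op 4 (insert('V')): buf='PGVIY' cursor=3
After op 5 (insert('O')): buf='PGVOIY' cursor=4
After op 6 (select(1,2) replace("DF")): buf='PDFVOIY' cursor=3
After op 7 (backspace): buf='PDVOIY' cursor=2

Answer: PDVOIY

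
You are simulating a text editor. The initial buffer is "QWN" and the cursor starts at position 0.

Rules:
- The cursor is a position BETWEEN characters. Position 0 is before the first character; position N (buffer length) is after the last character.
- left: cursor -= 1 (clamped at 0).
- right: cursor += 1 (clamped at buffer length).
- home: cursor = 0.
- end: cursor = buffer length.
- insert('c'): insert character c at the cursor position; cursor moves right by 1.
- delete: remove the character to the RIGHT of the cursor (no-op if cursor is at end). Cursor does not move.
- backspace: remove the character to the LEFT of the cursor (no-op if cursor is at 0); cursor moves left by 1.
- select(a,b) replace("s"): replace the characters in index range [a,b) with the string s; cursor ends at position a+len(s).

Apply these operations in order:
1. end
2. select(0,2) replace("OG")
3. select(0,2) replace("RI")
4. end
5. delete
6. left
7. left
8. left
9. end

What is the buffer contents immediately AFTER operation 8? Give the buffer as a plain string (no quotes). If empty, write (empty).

Answer: RIN

Derivation:
After op 1 (end): buf='QWN' cursor=3
After op 2 (select(0,2) replace("OG")): buf='OGN' cursor=2
After op 3 (select(0,2) replace("RI")): buf='RIN' cursor=2
After op 4 (end): buf='RIN' cursor=3
After op 5 (delete): buf='RIN' cursor=3
After op 6 (left): buf='RIN' cursor=2
After op 7 (left): buf='RIN' cursor=1
After op 8 (left): buf='RIN' cursor=0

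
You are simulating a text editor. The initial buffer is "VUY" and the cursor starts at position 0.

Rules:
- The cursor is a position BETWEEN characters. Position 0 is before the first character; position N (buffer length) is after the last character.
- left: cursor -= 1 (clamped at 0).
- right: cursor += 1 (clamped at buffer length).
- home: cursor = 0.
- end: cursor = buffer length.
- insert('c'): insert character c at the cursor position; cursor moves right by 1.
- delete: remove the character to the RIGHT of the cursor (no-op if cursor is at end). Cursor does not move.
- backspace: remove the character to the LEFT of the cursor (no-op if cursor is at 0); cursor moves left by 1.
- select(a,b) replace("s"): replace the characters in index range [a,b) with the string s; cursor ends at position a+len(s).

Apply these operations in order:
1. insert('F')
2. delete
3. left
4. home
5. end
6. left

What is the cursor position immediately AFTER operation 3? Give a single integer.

After op 1 (insert('F')): buf='FVUY' cursor=1
After op 2 (delete): buf='FUY' cursor=1
After op 3 (left): buf='FUY' cursor=0

Answer: 0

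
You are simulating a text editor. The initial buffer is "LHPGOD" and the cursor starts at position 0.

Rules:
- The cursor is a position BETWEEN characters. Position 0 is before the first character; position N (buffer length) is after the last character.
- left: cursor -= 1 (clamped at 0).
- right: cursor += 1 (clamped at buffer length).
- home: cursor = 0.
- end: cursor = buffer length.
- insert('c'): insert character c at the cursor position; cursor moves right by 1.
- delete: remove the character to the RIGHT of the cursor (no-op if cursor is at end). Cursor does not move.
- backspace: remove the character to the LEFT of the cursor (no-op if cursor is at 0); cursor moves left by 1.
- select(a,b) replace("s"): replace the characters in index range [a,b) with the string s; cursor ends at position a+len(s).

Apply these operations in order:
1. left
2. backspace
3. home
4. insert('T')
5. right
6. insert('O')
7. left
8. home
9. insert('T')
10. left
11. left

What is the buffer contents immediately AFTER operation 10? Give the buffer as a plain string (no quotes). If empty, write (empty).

Answer: TTLOHPGOD

Derivation:
After op 1 (left): buf='LHPGOD' cursor=0
After op 2 (backspace): buf='LHPGOD' cursor=0
After op 3 (home): buf='LHPGOD' cursor=0
After op 4 (insert('T')): buf='TLHPGOD' cursor=1
After op 5 (right): buf='TLHPGOD' cursor=2
After op 6 (insert('O')): buf='TLOHPGOD' cursor=3
After op 7 (left): buf='TLOHPGOD' cursor=2
After op 8 (home): buf='TLOHPGOD' cursor=0
After op 9 (insert('T')): buf='TTLOHPGOD' cursor=1
After op 10 (left): buf='TTLOHPGOD' cursor=0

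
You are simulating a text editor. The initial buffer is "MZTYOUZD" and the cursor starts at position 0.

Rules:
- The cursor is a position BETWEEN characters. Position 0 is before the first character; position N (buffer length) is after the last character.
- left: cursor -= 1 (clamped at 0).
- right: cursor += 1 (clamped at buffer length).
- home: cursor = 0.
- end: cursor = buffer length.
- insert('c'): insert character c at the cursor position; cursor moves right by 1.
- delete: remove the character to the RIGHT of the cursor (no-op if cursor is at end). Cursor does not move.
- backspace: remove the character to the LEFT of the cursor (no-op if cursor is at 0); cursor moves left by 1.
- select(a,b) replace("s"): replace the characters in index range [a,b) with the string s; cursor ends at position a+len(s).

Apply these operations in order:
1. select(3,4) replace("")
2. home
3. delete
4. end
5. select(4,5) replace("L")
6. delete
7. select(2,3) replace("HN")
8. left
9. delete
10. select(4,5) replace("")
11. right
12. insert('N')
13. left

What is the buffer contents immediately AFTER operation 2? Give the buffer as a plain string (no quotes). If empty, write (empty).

After op 1 (select(3,4) replace("")): buf='MZTOUZD' cursor=3
After op 2 (home): buf='MZTOUZD' cursor=0

Answer: MZTOUZD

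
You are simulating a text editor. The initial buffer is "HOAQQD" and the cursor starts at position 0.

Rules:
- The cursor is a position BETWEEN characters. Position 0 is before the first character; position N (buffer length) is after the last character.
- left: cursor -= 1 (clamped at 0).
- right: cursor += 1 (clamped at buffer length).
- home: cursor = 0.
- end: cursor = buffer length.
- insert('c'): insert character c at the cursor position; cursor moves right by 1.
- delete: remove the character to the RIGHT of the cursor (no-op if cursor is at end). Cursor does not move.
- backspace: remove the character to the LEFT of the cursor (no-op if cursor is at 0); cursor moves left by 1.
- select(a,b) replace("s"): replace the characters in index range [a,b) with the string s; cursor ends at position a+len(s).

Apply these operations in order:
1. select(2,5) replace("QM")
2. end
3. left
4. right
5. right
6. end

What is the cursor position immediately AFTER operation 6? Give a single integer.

After op 1 (select(2,5) replace("QM")): buf='HOQMD' cursor=4
After op 2 (end): buf='HOQMD' cursor=5
After op 3 (left): buf='HOQMD' cursor=4
After op 4 (right): buf='HOQMD' cursor=5
After op 5 (right): buf='HOQMD' cursor=5
After op 6 (end): buf='HOQMD' cursor=5

Answer: 5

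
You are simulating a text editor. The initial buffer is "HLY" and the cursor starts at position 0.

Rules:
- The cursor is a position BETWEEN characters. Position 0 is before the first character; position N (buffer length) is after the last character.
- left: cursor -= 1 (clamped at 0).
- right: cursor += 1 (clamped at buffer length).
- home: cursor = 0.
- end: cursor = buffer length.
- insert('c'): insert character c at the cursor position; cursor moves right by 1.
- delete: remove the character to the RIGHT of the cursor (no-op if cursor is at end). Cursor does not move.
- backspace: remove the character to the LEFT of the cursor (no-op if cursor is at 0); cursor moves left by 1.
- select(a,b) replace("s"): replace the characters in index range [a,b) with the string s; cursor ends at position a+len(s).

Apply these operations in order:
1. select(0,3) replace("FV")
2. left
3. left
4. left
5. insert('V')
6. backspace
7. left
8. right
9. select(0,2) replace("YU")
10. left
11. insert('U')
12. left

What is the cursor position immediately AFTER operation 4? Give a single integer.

Answer: 0

Derivation:
After op 1 (select(0,3) replace("FV")): buf='FV' cursor=2
After op 2 (left): buf='FV' cursor=1
After op 3 (left): buf='FV' cursor=0
After op 4 (left): buf='FV' cursor=0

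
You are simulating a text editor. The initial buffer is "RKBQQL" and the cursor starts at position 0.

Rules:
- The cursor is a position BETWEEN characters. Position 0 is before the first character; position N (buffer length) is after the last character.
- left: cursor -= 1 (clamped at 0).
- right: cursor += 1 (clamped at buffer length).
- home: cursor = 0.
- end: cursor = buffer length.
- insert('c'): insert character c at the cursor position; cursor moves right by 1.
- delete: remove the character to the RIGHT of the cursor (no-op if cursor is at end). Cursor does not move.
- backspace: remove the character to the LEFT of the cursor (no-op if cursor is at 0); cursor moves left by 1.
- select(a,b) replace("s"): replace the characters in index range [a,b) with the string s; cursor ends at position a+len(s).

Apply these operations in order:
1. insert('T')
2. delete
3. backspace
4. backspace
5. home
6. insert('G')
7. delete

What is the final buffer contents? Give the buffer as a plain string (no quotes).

After op 1 (insert('T')): buf='TRKBQQL' cursor=1
After op 2 (delete): buf='TKBQQL' cursor=1
After op 3 (backspace): buf='KBQQL' cursor=0
After op 4 (backspace): buf='KBQQL' cursor=0
After op 5 (home): buf='KBQQL' cursor=0
After op 6 (insert('G')): buf='GKBQQL' cursor=1
After op 7 (delete): buf='GBQQL' cursor=1

Answer: GBQQL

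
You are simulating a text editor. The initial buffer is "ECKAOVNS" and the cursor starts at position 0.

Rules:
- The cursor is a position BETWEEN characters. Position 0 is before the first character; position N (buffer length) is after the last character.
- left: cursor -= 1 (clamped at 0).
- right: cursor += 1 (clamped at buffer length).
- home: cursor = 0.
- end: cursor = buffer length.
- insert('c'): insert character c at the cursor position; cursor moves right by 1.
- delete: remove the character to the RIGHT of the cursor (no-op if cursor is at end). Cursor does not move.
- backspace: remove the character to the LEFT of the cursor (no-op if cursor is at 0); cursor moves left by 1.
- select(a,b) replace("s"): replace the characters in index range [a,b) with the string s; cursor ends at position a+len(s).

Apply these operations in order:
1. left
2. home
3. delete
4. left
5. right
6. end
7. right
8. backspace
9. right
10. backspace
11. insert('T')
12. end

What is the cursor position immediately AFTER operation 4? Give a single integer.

Answer: 0

Derivation:
After op 1 (left): buf='ECKAOVNS' cursor=0
After op 2 (home): buf='ECKAOVNS' cursor=0
After op 3 (delete): buf='CKAOVNS' cursor=0
After op 4 (left): buf='CKAOVNS' cursor=0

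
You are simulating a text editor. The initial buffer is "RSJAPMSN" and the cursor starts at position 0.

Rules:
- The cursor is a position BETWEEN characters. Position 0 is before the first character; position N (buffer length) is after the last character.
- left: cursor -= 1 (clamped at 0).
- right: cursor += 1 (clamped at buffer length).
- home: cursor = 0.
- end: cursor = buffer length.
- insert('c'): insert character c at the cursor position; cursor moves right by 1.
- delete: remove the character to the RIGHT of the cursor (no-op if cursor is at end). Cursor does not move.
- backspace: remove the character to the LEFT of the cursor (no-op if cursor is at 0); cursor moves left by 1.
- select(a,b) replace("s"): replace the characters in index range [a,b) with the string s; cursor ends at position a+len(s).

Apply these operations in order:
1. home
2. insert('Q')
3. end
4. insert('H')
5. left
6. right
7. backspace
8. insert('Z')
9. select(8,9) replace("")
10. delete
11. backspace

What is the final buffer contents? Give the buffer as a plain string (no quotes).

After op 1 (home): buf='RSJAPMSN' cursor=0
After op 2 (insert('Q')): buf='QRSJAPMSN' cursor=1
After op 3 (end): buf='QRSJAPMSN' cursor=9
After op 4 (insert('H')): buf='QRSJAPMSNH' cursor=10
After op 5 (left): buf='QRSJAPMSNH' cursor=9
After op 6 (right): buf='QRSJAPMSNH' cursor=10
After op 7 (backspace): buf='QRSJAPMSN' cursor=9
After op 8 (insert('Z')): buf='QRSJAPMSNZ' cursor=10
After op 9 (select(8,9) replace("")): buf='QRSJAPMSZ' cursor=8
After op 10 (delete): buf='QRSJAPMS' cursor=8
After op 11 (backspace): buf='QRSJAPM' cursor=7

Answer: QRSJAPM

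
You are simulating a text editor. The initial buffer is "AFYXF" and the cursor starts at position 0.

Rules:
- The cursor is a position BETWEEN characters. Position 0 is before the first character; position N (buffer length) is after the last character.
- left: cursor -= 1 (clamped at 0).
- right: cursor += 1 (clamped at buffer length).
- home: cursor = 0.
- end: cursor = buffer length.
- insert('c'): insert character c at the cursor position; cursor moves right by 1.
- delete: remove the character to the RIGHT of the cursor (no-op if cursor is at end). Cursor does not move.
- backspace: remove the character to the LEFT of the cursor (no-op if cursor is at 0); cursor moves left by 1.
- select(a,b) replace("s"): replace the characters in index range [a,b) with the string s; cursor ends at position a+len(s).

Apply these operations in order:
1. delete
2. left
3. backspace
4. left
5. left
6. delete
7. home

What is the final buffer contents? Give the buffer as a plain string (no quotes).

After op 1 (delete): buf='FYXF' cursor=0
After op 2 (left): buf='FYXF' cursor=0
After op 3 (backspace): buf='FYXF' cursor=0
After op 4 (left): buf='FYXF' cursor=0
After op 5 (left): buf='FYXF' cursor=0
After op 6 (delete): buf='YXF' cursor=0
After op 7 (home): buf='YXF' cursor=0

Answer: YXF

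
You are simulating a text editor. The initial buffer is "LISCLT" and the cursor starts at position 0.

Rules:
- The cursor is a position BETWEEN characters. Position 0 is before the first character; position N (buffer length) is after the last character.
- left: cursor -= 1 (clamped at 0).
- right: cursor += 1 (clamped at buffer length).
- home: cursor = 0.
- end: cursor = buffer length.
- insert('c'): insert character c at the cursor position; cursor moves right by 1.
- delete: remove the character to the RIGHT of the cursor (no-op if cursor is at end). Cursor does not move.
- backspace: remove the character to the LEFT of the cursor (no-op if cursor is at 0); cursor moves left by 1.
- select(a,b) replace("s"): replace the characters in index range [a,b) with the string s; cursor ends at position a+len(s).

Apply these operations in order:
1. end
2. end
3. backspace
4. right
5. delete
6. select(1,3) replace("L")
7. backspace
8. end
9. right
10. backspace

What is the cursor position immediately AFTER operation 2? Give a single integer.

After op 1 (end): buf='LISCLT' cursor=6
After op 2 (end): buf='LISCLT' cursor=6

Answer: 6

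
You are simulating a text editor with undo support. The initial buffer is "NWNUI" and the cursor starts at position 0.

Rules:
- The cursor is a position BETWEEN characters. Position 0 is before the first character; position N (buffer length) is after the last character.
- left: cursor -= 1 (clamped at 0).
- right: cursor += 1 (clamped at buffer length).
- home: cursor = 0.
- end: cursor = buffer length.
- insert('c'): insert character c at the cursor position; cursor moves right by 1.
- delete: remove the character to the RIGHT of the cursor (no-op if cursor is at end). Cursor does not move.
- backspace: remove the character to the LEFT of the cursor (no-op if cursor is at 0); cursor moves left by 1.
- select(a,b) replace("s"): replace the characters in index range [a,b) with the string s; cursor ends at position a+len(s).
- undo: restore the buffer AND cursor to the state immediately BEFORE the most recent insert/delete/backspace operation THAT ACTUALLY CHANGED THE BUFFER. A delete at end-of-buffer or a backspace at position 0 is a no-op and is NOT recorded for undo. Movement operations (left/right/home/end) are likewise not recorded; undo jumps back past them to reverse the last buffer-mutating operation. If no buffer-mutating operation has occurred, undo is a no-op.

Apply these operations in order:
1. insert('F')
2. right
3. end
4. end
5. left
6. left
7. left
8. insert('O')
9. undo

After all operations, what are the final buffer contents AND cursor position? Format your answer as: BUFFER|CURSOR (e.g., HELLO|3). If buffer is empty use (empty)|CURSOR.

After op 1 (insert('F')): buf='FNWNUI' cursor=1
After op 2 (right): buf='FNWNUI' cursor=2
After op 3 (end): buf='FNWNUI' cursor=6
After op 4 (end): buf='FNWNUI' cursor=6
After op 5 (left): buf='FNWNUI' cursor=5
After op 6 (left): buf='FNWNUI' cursor=4
After op 7 (left): buf='FNWNUI' cursor=3
After op 8 (insert('O')): buf='FNWONUI' cursor=4
After op 9 (undo): buf='FNWNUI' cursor=3

Answer: FNWNUI|3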